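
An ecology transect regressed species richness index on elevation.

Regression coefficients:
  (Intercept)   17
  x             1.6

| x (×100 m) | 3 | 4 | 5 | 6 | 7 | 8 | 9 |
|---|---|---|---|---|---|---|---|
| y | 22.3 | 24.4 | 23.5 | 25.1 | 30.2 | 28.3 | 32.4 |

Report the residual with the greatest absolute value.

x=3: ŷ = 17 + 1.6·3 = 21.8; r = 22.3 − 21.8 = 0.5
x=4: ŷ = 17 + 1.6·4 = 23.4; r = 24.4 − 23.4 = 1
x=5: ŷ = 17 + 1.6·5 = 25; r = 23.5 − 25 = -1.5
x=6: ŷ = 17 + 1.6·6 = 26.6; r = 25.1 − 26.6 = -1.5
x=7: ŷ = 17 + 1.6·7 = 28.2; r = 30.2 − 28.2 = 2
x=8: ŷ = 17 + 1.6·8 = 29.8; r = 28.3 − 29.8 = -1.5
x=9: ŷ = 17 + 1.6·9 = 31.4; r = 32.4 − 31.4 = 1
Largest |r| is 2 at x = 7, residual 2.

r = 2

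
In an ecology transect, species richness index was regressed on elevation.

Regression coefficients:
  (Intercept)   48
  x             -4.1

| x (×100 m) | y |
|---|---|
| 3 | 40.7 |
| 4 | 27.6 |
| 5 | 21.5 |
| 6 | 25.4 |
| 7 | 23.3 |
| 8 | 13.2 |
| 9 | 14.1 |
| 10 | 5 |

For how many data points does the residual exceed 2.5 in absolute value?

5

x=3: ŷ = 48 − 4.1·3 = 35.7; e = 40.7 − 35.7 = 5
x=4: ŷ = 48 − 4.1·4 = 31.6; e = 27.6 − 31.6 = -4
x=5: ŷ = 48 − 4.1·5 = 27.5; e = 21.5 − 27.5 = -6
x=6: ŷ = 48 − 4.1·6 = 23.4; e = 25.4 − 23.4 = 2
x=7: ŷ = 48 − 4.1·7 = 19.3; e = 23.3 − 19.3 = 4
x=8: ŷ = 48 − 4.1·8 = 15.2; e = 13.2 − 15.2 = -2
x=9: ŷ = 48 − 4.1·9 = 11.1; e = 14.1 − 11.1 = 3
x=10: ŷ = 48 − 4.1·10 = 7; e = 5 − 7 = -2
|e| > 2.5: x=3 (|e|=5), x=4 (|e|=4), x=5 (|e|=6), x=7 (|e|=4), x=9 (|e|=3) → 5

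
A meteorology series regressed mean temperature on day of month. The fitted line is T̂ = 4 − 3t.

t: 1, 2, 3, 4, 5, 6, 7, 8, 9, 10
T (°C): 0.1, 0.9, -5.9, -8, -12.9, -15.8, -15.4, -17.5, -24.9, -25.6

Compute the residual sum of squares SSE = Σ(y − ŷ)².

t=1: T̂ = 4 − 3·1 = 1; e = 0.1 − 1 = -0.9
t=2: T̂ = 4 − 3·2 = -2; e = 0.9 − (-2) = 2.9
t=3: T̂ = 4 − 3·3 = -5; e = -5.9 − (-5) = -0.9
t=4: T̂ = 4 − 3·4 = -8; e = -8 − (-8) = 0
t=5: T̂ = 4 − 3·5 = -11; e = -12.9 − (-11) = -1.9
t=6: T̂ = 4 − 3·6 = -14; e = -15.8 − (-14) = -1.8
t=7: T̂ = 4 − 3·7 = -17; e = -15.4 − (-17) = 1.6
t=8: T̂ = 4 − 3·8 = -20; e = -17.5 − (-20) = 2.5
t=9: T̂ = 4 − 3·9 = -23; e = -24.9 − (-23) = -1.9
t=10: T̂ = 4 − 3·10 = -26; e = -25.6 − (-26) = 0.4
SSE = 0.81 + 8.41 + 0.81 + 0 + 3.61 + 3.24 + 2.56 + 6.25 + 3.61 + 0.16 = 29.46

SSE = 29.46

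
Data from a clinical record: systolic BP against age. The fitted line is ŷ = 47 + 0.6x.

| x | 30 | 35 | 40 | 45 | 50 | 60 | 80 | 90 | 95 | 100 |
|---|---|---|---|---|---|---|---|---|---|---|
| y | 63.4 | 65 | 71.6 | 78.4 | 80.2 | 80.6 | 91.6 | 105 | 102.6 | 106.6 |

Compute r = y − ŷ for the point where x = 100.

ŷ = 47 + 0.6·100 = 107
r = 106.6 − 107 = -0.4

r = -0.4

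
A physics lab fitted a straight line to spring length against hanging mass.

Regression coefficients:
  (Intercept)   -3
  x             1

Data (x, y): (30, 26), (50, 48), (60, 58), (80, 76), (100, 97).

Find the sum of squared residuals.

SSE = 4

x=30: ŷ = -3 + 30 = 27; r = 26 − 27 = -1
x=50: ŷ = -3 + 50 = 47; r = 48 − 47 = 1
x=60: ŷ = -3 + 60 = 57; r = 58 − 57 = 1
x=80: ŷ = -3 + 80 = 77; r = 76 − 77 = -1
x=100: ŷ = -3 + 100 = 97; r = 97 − 97 = 0
SSE = 1 + 1 + 1 + 1 + 0 = 4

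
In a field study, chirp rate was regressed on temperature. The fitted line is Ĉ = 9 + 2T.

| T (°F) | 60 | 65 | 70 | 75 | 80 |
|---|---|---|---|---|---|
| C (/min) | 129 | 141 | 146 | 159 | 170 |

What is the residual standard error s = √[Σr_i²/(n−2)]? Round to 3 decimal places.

s = 2.160

T=60: Ĉ = 9 + 2·60 = 129; r = 129 − 129 = 0
T=65: Ĉ = 9 + 2·65 = 139; r = 141 − 139 = 2
T=70: Ĉ = 9 + 2·70 = 149; r = 146 − 149 = -3
T=75: Ĉ = 9 + 2·75 = 159; r = 159 − 159 = 0
T=80: Ĉ = 9 + 2·80 = 169; r = 170 − 169 = 1
SSE = 0 + 4 + 9 + 0 + 1 = 14
s = √(14/3) = √4.66667 ≈ 2.160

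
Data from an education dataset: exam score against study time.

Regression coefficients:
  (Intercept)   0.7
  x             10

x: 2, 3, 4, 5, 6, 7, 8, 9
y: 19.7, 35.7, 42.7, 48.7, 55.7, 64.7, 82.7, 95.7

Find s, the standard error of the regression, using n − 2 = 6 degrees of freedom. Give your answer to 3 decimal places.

s = 4.546

x=2: ŷ = 0.7 + 10·2 = 20.7; r = 19.7 − 20.7 = -1
x=3: ŷ = 0.7 + 10·3 = 30.7; r = 35.7 − 30.7 = 5
x=4: ŷ = 0.7 + 10·4 = 40.7; r = 42.7 − 40.7 = 2
x=5: ŷ = 0.7 + 10·5 = 50.7; r = 48.7 − 50.7 = -2
x=6: ŷ = 0.7 + 10·6 = 60.7; r = 55.7 − 60.7 = -5
x=7: ŷ = 0.7 + 10·7 = 70.7; r = 64.7 − 70.7 = -6
x=8: ŷ = 0.7 + 10·8 = 80.7; r = 82.7 − 80.7 = 2
x=9: ŷ = 0.7 + 10·9 = 90.7; r = 95.7 − 90.7 = 5
SSE = 1 + 25 + 4 + 4 + 25 + 36 + 4 + 25 = 124
s = √(124/6) = √20.6667 ≈ 4.546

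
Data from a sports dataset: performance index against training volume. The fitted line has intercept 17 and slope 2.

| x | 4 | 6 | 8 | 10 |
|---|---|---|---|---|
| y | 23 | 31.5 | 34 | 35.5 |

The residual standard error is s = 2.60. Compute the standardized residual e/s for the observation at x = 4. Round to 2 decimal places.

-0.77

ŷ = 17 + 2·4 = 25
e = 23 − 25 = -2
e/s = -2 / 2.60 = -0.77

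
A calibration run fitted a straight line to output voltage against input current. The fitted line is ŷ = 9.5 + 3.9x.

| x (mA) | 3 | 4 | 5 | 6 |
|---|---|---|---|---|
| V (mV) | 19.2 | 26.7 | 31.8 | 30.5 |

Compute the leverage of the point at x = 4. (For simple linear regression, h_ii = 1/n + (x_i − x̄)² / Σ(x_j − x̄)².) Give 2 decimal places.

h = 0.30

x̄ = (3 + 4 + 5 + 6)/4 = 4.5
Σ(x − x̄)² = 2.25 + 0.25 + 0.25 + 2.25 = 5
h = 1/4 + (-0.5)²/5 = 0.25 + 0.05 = 0.30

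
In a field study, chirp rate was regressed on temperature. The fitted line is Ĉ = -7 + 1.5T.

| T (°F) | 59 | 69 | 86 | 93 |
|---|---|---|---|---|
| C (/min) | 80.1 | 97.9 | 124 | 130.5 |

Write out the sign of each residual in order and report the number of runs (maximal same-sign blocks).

T=59: Ĉ = -7 + 1.5·59 = 81.5; e = 80.1 − 81.5 = -1.4
T=69: Ĉ = -7 + 1.5·69 = 96.5; e = 97.9 − 96.5 = 1.4
T=86: Ĉ = -7 + 1.5·86 = 122; e = 124 − 122 = 2
T=93: Ĉ = -7 + 1.5·93 = 132.5; e = 130.5 − 132.5 = -2
Signs: − + + −
Runs: −×1, +×2, −×1 → 3

3 runs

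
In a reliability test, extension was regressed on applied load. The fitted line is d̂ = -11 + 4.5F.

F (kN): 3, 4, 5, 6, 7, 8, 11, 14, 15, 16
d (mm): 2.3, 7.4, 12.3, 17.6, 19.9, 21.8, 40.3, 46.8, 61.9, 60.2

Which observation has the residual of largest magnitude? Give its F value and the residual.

F = 15, e = 5.4

F=3: d̂ = -11 + 4.5·3 = 2.5; e = 2.3 − 2.5 = -0.2
F=4: d̂ = -11 + 4.5·4 = 7; e = 7.4 − 7 = 0.4
F=5: d̂ = -11 + 4.5·5 = 11.5; e = 12.3 − 11.5 = 0.8
F=6: d̂ = -11 + 4.5·6 = 16; e = 17.6 − 16 = 1.6
F=7: d̂ = -11 + 4.5·7 = 20.5; e = 19.9 − 20.5 = -0.6
F=8: d̂ = -11 + 4.5·8 = 25; e = 21.8 − 25 = -3.2
F=11: d̂ = -11 + 4.5·11 = 38.5; e = 40.3 − 38.5 = 1.8
F=14: d̂ = -11 + 4.5·14 = 52; e = 46.8 − 52 = -5.2
F=15: d̂ = -11 + 4.5·15 = 56.5; e = 61.9 − 56.5 = 5.4
F=16: d̂ = -11 + 4.5·16 = 61; e = 60.2 − 61 = -0.8
Largest |e| is 5.4 at F = 15, residual 5.4.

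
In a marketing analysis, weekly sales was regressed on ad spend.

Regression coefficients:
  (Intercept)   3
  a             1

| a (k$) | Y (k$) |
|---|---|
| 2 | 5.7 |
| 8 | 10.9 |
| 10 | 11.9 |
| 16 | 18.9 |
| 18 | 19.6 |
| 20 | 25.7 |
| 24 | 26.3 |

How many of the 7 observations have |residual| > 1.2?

a=2: ŷ = 3 + 2 = 5; e = 5.7 − 5 = 0.7
a=8: ŷ = 3 + 8 = 11; e = 10.9 − 11 = -0.1
a=10: ŷ = 3 + 10 = 13; e = 11.9 − 13 = -1.1
a=16: ŷ = 3 + 16 = 19; e = 18.9 − 19 = -0.1
a=18: ŷ = 3 + 18 = 21; e = 19.6 − 21 = -1.4
a=20: ŷ = 3 + 20 = 23; e = 25.7 − 23 = 2.7
a=24: ŷ = 3 + 24 = 27; e = 26.3 − 27 = -0.7
|e| > 1.2: a=18 (|e|=1.4), a=20 (|e|=2.7) → 2

2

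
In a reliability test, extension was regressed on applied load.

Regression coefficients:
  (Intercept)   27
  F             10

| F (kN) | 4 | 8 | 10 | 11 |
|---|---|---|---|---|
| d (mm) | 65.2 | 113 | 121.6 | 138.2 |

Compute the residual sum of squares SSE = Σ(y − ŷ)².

F=4: ŷ = 27 + 10·4 = 67; e = 65.2 − 67 = -1.8
F=8: ŷ = 27 + 10·8 = 107; e = 113 − 107 = 6
F=10: ŷ = 27 + 10·10 = 127; e = 121.6 − 127 = -5.4
F=11: ŷ = 27 + 10·11 = 137; e = 138.2 − 137 = 1.2
SSE = 3.24 + 36 + 29.16 + 1.44 = 69.84

SSE = 69.84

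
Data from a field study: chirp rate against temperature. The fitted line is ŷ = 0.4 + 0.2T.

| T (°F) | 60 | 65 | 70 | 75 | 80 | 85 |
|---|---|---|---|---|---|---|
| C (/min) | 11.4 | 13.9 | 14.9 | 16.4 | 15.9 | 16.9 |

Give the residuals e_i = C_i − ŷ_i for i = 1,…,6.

-1, 0.5, 0.5, 1, -0.5, -0.5

T=60: ŷ = 0.4 + 0.2·60 = 12.4; e = 11.4 − 12.4 = -1
T=65: ŷ = 0.4 + 0.2·65 = 13.4; e = 13.9 − 13.4 = 0.5
T=70: ŷ = 0.4 + 0.2·70 = 14.4; e = 14.9 − 14.4 = 0.5
T=75: ŷ = 0.4 + 0.2·75 = 15.4; e = 16.4 − 15.4 = 1
T=80: ŷ = 0.4 + 0.2·80 = 16.4; e = 15.9 − 16.4 = -0.5
T=85: ŷ = 0.4 + 0.2·85 = 17.4; e = 16.9 − 17.4 = -0.5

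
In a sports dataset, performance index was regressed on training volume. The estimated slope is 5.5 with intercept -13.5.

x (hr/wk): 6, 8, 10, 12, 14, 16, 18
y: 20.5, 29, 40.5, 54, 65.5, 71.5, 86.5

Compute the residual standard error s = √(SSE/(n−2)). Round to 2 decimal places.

x=6: ŷ = -13.5 + 5.5·6 = 19.5; r = 20.5 − 19.5 = 1
x=8: ŷ = -13.5 + 5.5·8 = 30.5; r = 29 − 30.5 = -1.5
x=10: ŷ = -13.5 + 5.5·10 = 41.5; r = 40.5 − 41.5 = -1
x=12: ŷ = -13.5 + 5.5·12 = 52.5; r = 54 − 52.5 = 1.5
x=14: ŷ = -13.5 + 5.5·14 = 63.5; r = 65.5 − 63.5 = 2
x=16: ŷ = -13.5 + 5.5·16 = 74.5; r = 71.5 − 74.5 = -3
x=18: ŷ = -13.5 + 5.5·18 = 85.5; r = 86.5 − 85.5 = 1
SSE = 1 + 2.25 + 1 + 2.25 + 4 + 9 + 1 = 20.5
s = √(20.5/5) = √4.1 ≈ 2.02

s = 2.02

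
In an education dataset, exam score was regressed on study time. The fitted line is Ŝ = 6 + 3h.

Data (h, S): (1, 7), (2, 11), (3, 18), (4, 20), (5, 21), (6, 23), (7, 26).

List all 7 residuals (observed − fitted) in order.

h=1: Ŝ = 6 + 3·1 = 9; r = 7 − 9 = -2
h=2: Ŝ = 6 + 3·2 = 12; r = 11 − 12 = -1
h=3: Ŝ = 6 + 3·3 = 15; r = 18 − 15 = 3
h=4: Ŝ = 6 + 3·4 = 18; r = 20 − 18 = 2
h=5: Ŝ = 6 + 3·5 = 21; r = 21 − 21 = 0
h=6: Ŝ = 6 + 3·6 = 24; r = 23 − 24 = -1
h=7: Ŝ = 6 + 3·7 = 27; r = 26 − 27 = -1

-2, -1, 3, 2, 0, -1, -1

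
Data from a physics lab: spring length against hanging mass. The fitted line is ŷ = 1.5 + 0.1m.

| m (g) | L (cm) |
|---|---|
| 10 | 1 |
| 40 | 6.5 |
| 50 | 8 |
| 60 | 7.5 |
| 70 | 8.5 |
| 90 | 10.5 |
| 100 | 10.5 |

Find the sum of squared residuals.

m=10: ŷ = 1.5 + 0.1·10 = 2.5; r = 1 − 2.5 = -1.5
m=40: ŷ = 1.5 + 0.1·40 = 5.5; r = 6.5 − 5.5 = 1
m=50: ŷ = 1.5 + 0.1·50 = 6.5; r = 8 − 6.5 = 1.5
m=60: ŷ = 1.5 + 0.1·60 = 7.5; r = 7.5 − 7.5 = 0
m=70: ŷ = 1.5 + 0.1·70 = 8.5; r = 8.5 − 8.5 = 0
m=90: ŷ = 1.5 + 0.1·90 = 10.5; r = 10.5 − 10.5 = 0
m=100: ŷ = 1.5 + 0.1·100 = 11.5; r = 10.5 − 11.5 = -1
SSE = 2.25 + 1 + 2.25 + 0 + 0 + 0 + 1 = 6.5

SSE = 6.5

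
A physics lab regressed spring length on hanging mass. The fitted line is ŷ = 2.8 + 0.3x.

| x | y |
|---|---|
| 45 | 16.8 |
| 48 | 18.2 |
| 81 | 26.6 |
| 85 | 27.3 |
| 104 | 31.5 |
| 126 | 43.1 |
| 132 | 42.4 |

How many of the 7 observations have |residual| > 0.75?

4

x=45: ŷ = 2.8 + 0.3·45 = 16.3; r = 16.8 − 16.3 = 0.5
x=48: ŷ = 2.8 + 0.3·48 = 17.2; r = 18.2 − 17.2 = 1
x=81: ŷ = 2.8 + 0.3·81 = 27.1; r = 26.6 − 27.1 = -0.5
x=85: ŷ = 2.8 + 0.3·85 = 28.3; r = 27.3 − 28.3 = -1
x=104: ŷ = 2.8 + 0.3·104 = 34; r = 31.5 − 34 = -2.5
x=126: ŷ = 2.8 + 0.3·126 = 40.6; r = 43.1 − 40.6 = 2.5
x=132: ŷ = 2.8 + 0.3·132 = 42.4; r = 42.4 − 42.4 = 0
|r| > 0.75: x=48 (|r|=1), x=85 (|r|=1), x=104 (|r|=2.5), x=126 (|r|=2.5) → 4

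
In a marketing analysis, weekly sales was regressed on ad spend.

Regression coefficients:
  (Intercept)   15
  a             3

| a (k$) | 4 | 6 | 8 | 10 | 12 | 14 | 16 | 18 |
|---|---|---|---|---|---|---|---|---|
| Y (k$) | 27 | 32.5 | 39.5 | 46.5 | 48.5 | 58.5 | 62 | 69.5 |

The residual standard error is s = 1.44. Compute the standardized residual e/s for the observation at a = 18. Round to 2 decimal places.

0.35

Ŷ = 15 + 3·18 = 69
e = 69.5 − 69 = 0.5
e/s = 0.5 / 1.44 = 0.35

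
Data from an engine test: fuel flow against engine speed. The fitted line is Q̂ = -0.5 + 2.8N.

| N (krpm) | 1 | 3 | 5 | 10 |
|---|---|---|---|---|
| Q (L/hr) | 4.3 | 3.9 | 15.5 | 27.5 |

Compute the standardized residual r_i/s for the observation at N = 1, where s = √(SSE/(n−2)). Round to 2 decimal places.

N=1: Q̂ = -0.5 + 2.8·1 = 2.3; r = 4.3 − 2.3 = 2
N=3: Q̂ = -0.5 + 2.8·3 = 7.9; r = 3.9 − 7.9 = -4
N=5: Q̂ = -0.5 + 2.8·5 = 13.5; r = 15.5 − 13.5 = 2
N=10: Q̂ = -0.5 + 2.8·10 = 27.5; r = 27.5 − 27.5 = 0
SSE = 4 + 16 + 4 + 0 = 24
s = √(24/2) = 3.4641
r/s = 2 / 3.4641 = 0.58

0.58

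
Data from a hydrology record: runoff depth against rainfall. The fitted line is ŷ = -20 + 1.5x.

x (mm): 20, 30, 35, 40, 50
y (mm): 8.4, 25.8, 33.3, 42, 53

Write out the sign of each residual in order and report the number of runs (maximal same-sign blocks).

x=20: ŷ = -20 + 1.5·20 = 10; e = 8.4 − 10 = -1.6
x=30: ŷ = -20 + 1.5·30 = 25; e = 25.8 − 25 = 0.8
x=35: ŷ = -20 + 1.5·35 = 32.5; e = 33.3 − 32.5 = 0.8
x=40: ŷ = -20 + 1.5·40 = 40; e = 42 − 40 = 2
x=50: ŷ = -20 + 1.5·50 = 55; e = 53 − 55 = -2
Signs: − + + + −
Runs: −×1, +×3, −×1 → 3

3 runs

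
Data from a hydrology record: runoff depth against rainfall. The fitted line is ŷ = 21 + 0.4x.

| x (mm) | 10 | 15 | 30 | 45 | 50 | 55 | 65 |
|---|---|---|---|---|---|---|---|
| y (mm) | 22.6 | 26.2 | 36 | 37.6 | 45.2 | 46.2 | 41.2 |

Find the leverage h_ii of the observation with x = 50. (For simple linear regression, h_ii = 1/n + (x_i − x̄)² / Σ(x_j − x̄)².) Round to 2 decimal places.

h = 0.19

x̄ = (10 + 15 + 30 + 45 + 50 + 55 + 65)/7 = 38.5714
Σ(x − x̄)² = 816.327 + 555.612 + 73.4694 + 41.3265 + 130.612 + 269.898 + 698.469 = 2585.71
h = 1/7 + (11.4286)²/2585.71 = 0.142857 + 0.050513 = 0.19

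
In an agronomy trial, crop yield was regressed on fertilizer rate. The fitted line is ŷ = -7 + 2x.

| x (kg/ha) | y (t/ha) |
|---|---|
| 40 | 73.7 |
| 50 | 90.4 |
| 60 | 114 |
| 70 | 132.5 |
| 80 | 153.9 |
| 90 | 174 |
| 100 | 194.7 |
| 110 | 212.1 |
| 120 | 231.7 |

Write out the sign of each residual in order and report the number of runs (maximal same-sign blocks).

x=40: ŷ = -7 + 2·40 = 73; e = 73.7 − 73 = 0.7
x=50: ŷ = -7 + 2·50 = 93; e = 90.4 − 93 = -2.6
x=60: ŷ = -7 + 2·60 = 113; e = 114 − 113 = 1
x=70: ŷ = -7 + 2·70 = 133; e = 132.5 − 133 = -0.5
x=80: ŷ = -7 + 2·80 = 153; e = 153.9 − 153 = 0.9
x=90: ŷ = -7 + 2·90 = 173; e = 174 − 173 = 1
x=100: ŷ = -7 + 2·100 = 193; e = 194.7 − 193 = 1.7
x=110: ŷ = -7 + 2·110 = 213; e = 212.1 − 213 = -0.9
x=120: ŷ = -7 + 2·120 = 233; e = 231.7 − 233 = -1.3
Signs: + − + − + + + − −
Runs: +×1, −×1, +×1, −×1, +×3, −×2 → 6

6 runs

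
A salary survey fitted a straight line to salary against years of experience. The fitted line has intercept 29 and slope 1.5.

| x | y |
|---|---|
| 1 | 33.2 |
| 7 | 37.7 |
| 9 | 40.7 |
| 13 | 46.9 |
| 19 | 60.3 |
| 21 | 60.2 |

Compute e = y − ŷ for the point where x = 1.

e = 2.7

ŷ = 29 + 1.5·1 = 30.5
e = 33.2 − 30.5 = 2.7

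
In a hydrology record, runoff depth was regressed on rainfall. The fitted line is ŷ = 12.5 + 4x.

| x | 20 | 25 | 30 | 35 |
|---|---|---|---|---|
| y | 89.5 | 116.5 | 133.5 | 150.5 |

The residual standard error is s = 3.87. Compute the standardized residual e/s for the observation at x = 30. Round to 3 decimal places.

0.258

ŷ = 12.5 + 4·30 = 132.5
e = 133.5 − 132.5 = 1
e/s = 1 / 3.87 = 0.258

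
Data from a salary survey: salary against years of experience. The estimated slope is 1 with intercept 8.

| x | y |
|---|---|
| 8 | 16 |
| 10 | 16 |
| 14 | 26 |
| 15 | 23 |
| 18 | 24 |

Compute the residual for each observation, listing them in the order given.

0, -2, 4, 0, -2

x=8: ŷ = 8 + 8 = 16; e = 16 − 16 = 0
x=10: ŷ = 8 + 10 = 18; e = 16 − 18 = -2
x=14: ŷ = 8 + 14 = 22; e = 26 − 22 = 4
x=15: ŷ = 8 + 15 = 23; e = 23 − 23 = 0
x=18: ŷ = 8 + 18 = 26; e = 24 − 26 = -2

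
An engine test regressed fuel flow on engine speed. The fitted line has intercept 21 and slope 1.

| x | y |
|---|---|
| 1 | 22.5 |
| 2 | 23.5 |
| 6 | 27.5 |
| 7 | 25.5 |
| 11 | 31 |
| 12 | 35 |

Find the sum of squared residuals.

x=1: ŷ = 21 + 1 = 22; e = 22.5 − 22 = 0.5
x=2: ŷ = 21 + 2 = 23; e = 23.5 − 23 = 0.5
x=6: ŷ = 21 + 6 = 27; e = 27.5 − 27 = 0.5
x=7: ŷ = 21 + 7 = 28; e = 25.5 − 28 = -2.5
x=11: ŷ = 21 + 11 = 32; e = 31 − 32 = -1
x=12: ŷ = 21 + 12 = 33; e = 35 − 33 = 2
SSE = 0.25 + 0.25 + 0.25 + 6.25 + 1 + 4 = 12

SSE = 12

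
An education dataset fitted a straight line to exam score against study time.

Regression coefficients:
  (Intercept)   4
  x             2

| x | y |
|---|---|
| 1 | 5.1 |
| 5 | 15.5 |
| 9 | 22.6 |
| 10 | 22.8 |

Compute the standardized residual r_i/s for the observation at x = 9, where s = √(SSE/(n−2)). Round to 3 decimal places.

0.385

x=1: ŷ = 4 + 2·1 = 6; r = 5.1 − 6 = -0.9
x=5: ŷ = 4 + 2·5 = 14; r = 15.5 − 14 = 1.5
x=9: ŷ = 4 + 2·9 = 22; r = 22.6 − 22 = 0.6
x=10: ŷ = 4 + 2·10 = 24; r = 22.8 − 24 = -1.2
SSE = 0.81 + 2.25 + 0.36 + 1.44 = 4.86
s = √(4.86/2) = 1.55885
r/s = 0.6 / 1.55885 = 0.385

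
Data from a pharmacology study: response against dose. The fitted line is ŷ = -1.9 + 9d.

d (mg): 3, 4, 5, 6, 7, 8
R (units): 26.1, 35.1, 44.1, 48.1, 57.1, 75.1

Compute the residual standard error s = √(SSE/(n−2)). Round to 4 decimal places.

d=3: ŷ = -1.9 + 9·3 = 25.1; e = 26.1 − 25.1 = 1
d=4: ŷ = -1.9 + 9·4 = 34.1; e = 35.1 − 34.1 = 1
d=5: ŷ = -1.9 + 9·5 = 43.1; e = 44.1 − 43.1 = 1
d=6: ŷ = -1.9 + 9·6 = 52.1; e = 48.1 − 52.1 = -4
d=7: ŷ = -1.9 + 9·7 = 61.1; e = 57.1 − 61.1 = -4
d=8: ŷ = -1.9 + 9·8 = 70.1; e = 75.1 − 70.1 = 5
SSE = 1 + 1 + 1 + 16 + 16 + 25 = 60
s = √(60/4) = √15 ≈ 3.8730

s = 3.8730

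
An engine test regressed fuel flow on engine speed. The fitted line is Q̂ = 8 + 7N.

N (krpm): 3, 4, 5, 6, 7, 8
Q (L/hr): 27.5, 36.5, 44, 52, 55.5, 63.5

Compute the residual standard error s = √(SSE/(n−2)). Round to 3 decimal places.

N=3: Q̂ = 8 + 7·3 = 29; e = 27.5 − 29 = -1.5
N=4: Q̂ = 8 + 7·4 = 36; e = 36.5 − 36 = 0.5
N=5: Q̂ = 8 + 7·5 = 43; e = 44 − 43 = 1
N=6: Q̂ = 8 + 7·6 = 50; e = 52 − 50 = 2
N=7: Q̂ = 8 + 7·7 = 57; e = 55.5 − 57 = -1.5
N=8: Q̂ = 8 + 7·8 = 64; e = 63.5 − 64 = -0.5
SSE = 2.25 + 0.25 + 1 + 4 + 2.25 + 0.25 = 10
s = √(10/4) = √2.5 ≈ 1.581

s = 1.581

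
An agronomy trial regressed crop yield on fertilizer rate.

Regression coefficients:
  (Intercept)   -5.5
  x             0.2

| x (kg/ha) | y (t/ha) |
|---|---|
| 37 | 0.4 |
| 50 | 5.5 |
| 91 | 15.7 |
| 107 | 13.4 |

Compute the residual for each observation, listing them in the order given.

-1.5, 1, 3, -2.5

x=37: ŷ = -5.5 + 0.2·37 = 1.9; r = 0.4 − 1.9 = -1.5
x=50: ŷ = -5.5 + 0.2·50 = 4.5; r = 5.5 − 4.5 = 1
x=91: ŷ = -5.5 + 0.2·91 = 12.7; r = 15.7 − 12.7 = 3
x=107: ŷ = -5.5 + 0.2·107 = 15.9; r = 13.4 − 15.9 = -2.5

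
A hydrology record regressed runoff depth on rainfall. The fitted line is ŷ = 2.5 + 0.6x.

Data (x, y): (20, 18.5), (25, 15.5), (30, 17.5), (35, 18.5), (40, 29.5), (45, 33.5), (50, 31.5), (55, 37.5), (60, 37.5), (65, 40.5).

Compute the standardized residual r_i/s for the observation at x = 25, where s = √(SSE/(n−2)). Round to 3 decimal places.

-0.610

x=20: ŷ = 2.5 + 0.6·20 = 14.5; r = 18.5 − 14.5 = 4
x=25: ŷ = 2.5 + 0.6·25 = 17.5; r = 15.5 − 17.5 = -2
x=30: ŷ = 2.5 + 0.6·30 = 20.5; r = 17.5 − 20.5 = -3
x=35: ŷ = 2.5 + 0.6·35 = 23.5; r = 18.5 − 23.5 = -5
x=40: ŷ = 2.5 + 0.6·40 = 26.5; r = 29.5 − 26.5 = 3
x=45: ŷ = 2.5 + 0.6·45 = 29.5; r = 33.5 − 29.5 = 4
x=50: ŷ = 2.5 + 0.6·50 = 32.5; r = 31.5 − 32.5 = -1
x=55: ŷ = 2.5 + 0.6·55 = 35.5; r = 37.5 − 35.5 = 2
x=60: ŷ = 2.5 + 0.6·60 = 38.5; r = 37.5 − 38.5 = -1
x=65: ŷ = 2.5 + 0.6·65 = 41.5; r = 40.5 − 41.5 = -1
SSE = 16 + 4 + 9 + 25 + 9 + 16 + 1 + 4 + 1 + 1 = 86
s = √(86/8) = 3.27872
r/s = -2 / 3.27872 = -0.610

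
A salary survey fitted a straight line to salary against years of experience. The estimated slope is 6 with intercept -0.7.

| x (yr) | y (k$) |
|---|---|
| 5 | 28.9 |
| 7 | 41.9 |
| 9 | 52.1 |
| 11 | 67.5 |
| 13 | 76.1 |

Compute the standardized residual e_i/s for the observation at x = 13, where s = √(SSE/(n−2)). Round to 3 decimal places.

-0.724

x=5: ŷ = -0.7 + 6·5 = 29.3; e = 28.9 − 29.3 = -0.4
x=7: ŷ = -0.7 + 6·7 = 41.3; e = 41.9 − 41.3 = 0.6
x=9: ŷ = -0.7 + 6·9 = 53.3; e = 52.1 − 53.3 = -1.2
x=11: ŷ = -0.7 + 6·11 = 65.3; e = 67.5 − 65.3 = 2.2
x=13: ŷ = -0.7 + 6·13 = 77.3; e = 76.1 − 77.3 = -1.2
SSE = 0.16 + 0.36 + 1.44 + 4.84 + 1.44 = 8.24
s = √(8.24/3) = 1.65731
e/s = -1.2 / 1.65731 = -0.724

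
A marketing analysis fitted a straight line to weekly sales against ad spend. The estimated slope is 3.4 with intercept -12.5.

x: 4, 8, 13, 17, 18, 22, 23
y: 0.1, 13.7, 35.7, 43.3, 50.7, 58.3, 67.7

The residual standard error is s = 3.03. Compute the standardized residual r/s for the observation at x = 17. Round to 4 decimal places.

-0.6601

ŷ = -12.5 + 3.4·17 = 45.3
r = 43.3 − 45.3 = -2
r/s = -2 / 3.03 = -0.6601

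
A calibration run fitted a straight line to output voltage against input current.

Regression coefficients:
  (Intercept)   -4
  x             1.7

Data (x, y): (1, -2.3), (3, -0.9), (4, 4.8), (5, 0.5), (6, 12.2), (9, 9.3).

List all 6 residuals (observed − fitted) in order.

0, -2, 2, -4, 6, -2

x=1: ŷ = -4 + 1.7·1 = -2.3; r = -2.3 − (-2.3) = 0
x=3: ŷ = -4 + 1.7·3 = 1.1; r = -0.9 − 1.1 = -2
x=4: ŷ = -4 + 1.7·4 = 2.8; r = 4.8 − 2.8 = 2
x=5: ŷ = -4 + 1.7·5 = 4.5; r = 0.5 − 4.5 = -4
x=6: ŷ = -4 + 1.7·6 = 6.2; r = 12.2 − 6.2 = 6
x=9: ŷ = -4 + 1.7·9 = 11.3; r = 9.3 − 11.3 = -2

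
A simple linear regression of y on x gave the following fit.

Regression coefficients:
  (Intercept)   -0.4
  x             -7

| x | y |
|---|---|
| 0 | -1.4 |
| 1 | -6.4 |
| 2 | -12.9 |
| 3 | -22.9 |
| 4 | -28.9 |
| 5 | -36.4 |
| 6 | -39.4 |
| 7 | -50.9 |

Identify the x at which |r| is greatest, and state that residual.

x = 6, r = 3

x=0: ŷ = -0.4 − 7·0 = -0.4; r = -1.4 − (-0.4) = -1
x=1: ŷ = -0.4 − 7·1 = -7.4; r = -6.4 − (-7.4) = 1
x=2: ŷ = -0.4 − 7·2 = -14.4; r = -12.9 − (-14.4) = 1.5
x=3: ŷ = -0.4 − 7·3 = -21.4; r = -22.9 − (-21.4) = -1.5
x=4: ŷ = -0.4 − 7·4 = -28.4; r = -28.9 − (-28.4) = -0.5
x=5: ŷ = -0.4 − 7·5 = -35.4; r = -36.4 − (-35.4) = -1
x=6: ŷ = -0.4 − 7·6 = -42.4; r = -39.4 − (-42.4) = 3
x=7: ŷ = -0.4 − 7·7 = -49.4; r = -50.9 − (-49.4) = -1.5
Largest |r| is 3 at x = 6, residual 3.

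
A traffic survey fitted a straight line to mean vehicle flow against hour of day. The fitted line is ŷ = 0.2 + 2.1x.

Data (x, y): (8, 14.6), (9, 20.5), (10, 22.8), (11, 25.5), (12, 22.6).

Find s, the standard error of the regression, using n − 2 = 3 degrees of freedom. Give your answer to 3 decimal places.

x=8: ŷ = 0.2 + 2.1·8 = 17; r = 14.6 − 17 = -2.4
x=9: ŷ = 0.2 + 2.1·9 = 19.1; r = 20.5 − 19.1 = 1.4
x=10: ŷ = 0.2 + 2.1·10 = 21.2; r = 22.8 − 21.2 = 1.6
x=11: ŷ = 0.2 + 2.1·11 = 23.3; r = 25.5 − 23.3 = 2.2
x=12: ŷ = 0.2 + 2.1·12 = 25.4; r = 22.6 − 25.4 = -2.8
SSE = 5.76 + 1.96 + 2.56 + 4.84 + 7.84 = 22.96
s = √(22.96/3) = √7.65333 ≈ 2.766

s = 2.766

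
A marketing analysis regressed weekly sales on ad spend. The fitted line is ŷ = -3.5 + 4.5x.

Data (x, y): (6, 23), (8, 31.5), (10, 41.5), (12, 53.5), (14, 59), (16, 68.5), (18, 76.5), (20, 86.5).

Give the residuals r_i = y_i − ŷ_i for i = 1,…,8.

x=6: ŷ = -3.5 + 4.5·6 = 23.5; r = 23 − 23.5 = -0.5
x=8: ŷ = -3.5 + 4.5·8 = 32.5; r = 31.5 − 32.5 = -1
x=10: ŷ = -3.5 + 4.5·10 = 41.5; r = 41.5 − 41.5 = 0
x=12: ŷ = -3.5 + 4.5·12 = 50.5; r = 53.5 − 50.5 = 3
x=14: ŷ = -3.5 + 4.5·14 = 59.5; r = 59 − 59.5 = -0.5
x=16: ŷ = -3.5 + 4.5·16 = 68.5; r = 68.5 − 68.5 = 0
x=18: ŷ = -3.5 + 4.5·18 = 77.5; r = 76.5 − 77.5 = -1
x=20: ŷ = -3.5 + 4.5·20 = 86.5; r = 86.5 − 86.5 = 0

-0.5, -1, 0, 3, -0.5, 0, -1, 0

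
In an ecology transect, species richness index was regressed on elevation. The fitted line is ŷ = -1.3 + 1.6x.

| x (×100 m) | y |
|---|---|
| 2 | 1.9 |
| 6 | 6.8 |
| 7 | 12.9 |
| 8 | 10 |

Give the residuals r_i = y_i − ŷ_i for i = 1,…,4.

0, -1.5, 3, -1.5

x=2: ŷ = -1.3 + 1.6·2 = 1.9; r = 1.9 − 1.9 = 0
x=6: ŷ = -1.3 + 1.6·6 = 8.3; r = 6.8 − 8.3 = -1.5
x=7: ŷ = -1.3 + 1.6·7 = 9.9; r = 12.9 − 9.9 = 3
x=8: ŷ = -1.3 + 1.6·8 = 11.5; r = 10 − 11.5 = -1.5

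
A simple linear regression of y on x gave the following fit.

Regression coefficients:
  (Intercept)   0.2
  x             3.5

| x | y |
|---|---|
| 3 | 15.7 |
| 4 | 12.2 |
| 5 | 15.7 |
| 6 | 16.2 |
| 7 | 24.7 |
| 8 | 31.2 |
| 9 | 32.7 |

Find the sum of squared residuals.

x=3: ŷ = 0.2 + 3.5·3 = 10.7; r = 15.7 − 10.7 = 5
x=4: ŷ = 0.2 + 3.5·4 = 14.2; r = 12.2 − 14.2 = -2
x=5: ŷ = 0.2 + 3.5·5 = 17.7; r = 15.7 − 17.7 = -2
x=6: ŷ = 0.2 + 3.5·6 = 21.2; r = 16.2 − 21.2 = -5
x=7: ŷ = 0.2 + 3.5·7 = 24.7; r = 24.7 − 24.7 = 0
x=8: ŷ = 0.2 + 3.5·8 = 28.2; r = 31.2 − 28.2 = 3
x=9: ŷ = 0.2 + 3.5·9 = 31.7; r = 32.7 − 31.7 = 1
SSE = 25 + 4 + 4 + 25 + 0 + 9 + 1 = 68

SSE = 68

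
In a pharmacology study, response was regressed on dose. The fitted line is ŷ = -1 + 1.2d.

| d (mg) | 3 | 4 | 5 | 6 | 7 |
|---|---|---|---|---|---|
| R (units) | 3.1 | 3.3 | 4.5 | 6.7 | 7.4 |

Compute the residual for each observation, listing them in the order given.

d=3: ŷ = -1 + 1.2·3 = 2.6; e = 3.1 − 2.6 = 0.5
d=4: ŷ = -1 + 1.2·4 = 3.8; e = 3.3 − 3.8 = -0.5
d=5: ŷ = -1 + 1.2·5 = 5; e = 4.5 − 5 = -0.5
d=6: ŷ = -1 + 1.2·6 = 6.2; e = 6.7 − 6.2 = 0.5
d=7: ŷ = -1 + 1.2·7 = 7.4; e = 7.4 − 7.4 = 0

0.5, -0.5, -0.5, 0.5, 0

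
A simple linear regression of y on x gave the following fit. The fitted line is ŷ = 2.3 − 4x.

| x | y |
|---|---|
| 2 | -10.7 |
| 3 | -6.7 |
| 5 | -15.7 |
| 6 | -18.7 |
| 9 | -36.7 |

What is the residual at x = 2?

ŷ = 2.3 − 4·2 = -5.7
r = -10.7 − (-5.7) = -5

r = -5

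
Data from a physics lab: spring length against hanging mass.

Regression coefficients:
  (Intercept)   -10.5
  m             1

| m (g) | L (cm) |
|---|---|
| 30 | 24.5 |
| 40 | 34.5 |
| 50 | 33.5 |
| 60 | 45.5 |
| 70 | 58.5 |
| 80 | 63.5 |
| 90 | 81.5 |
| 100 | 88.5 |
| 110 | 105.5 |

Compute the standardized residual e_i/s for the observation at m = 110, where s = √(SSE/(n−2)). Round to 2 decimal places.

m=30: ŷ = -10.5 + 30 = 19.5; e = 24.5 − 19.5 = 5
m=40: ŷ = -10.5 + 40 = 29.5; e = 34.5 − 29.5 = 5
m=50: ŷ = -10.5 + 50 = 39.5; e = 33.5 − 39.5 = -6
m=60: ŷ = -10.5 + 60 = 49.5; e = 45.5 − 49.5 = -4
m=70: ŷ = -10.5 + 70 = 59.5; e = 58.5 − 59.5 = -1
m=80: ŷ = -10.5 + 80 = 69.5; e = 63.5 − 69.5 = -6
m=90: ŷ = -10.5 + 90 = 79.5; e = 81.5 − 79.5 = 2
m=100: ŷ = -10.5 + 100 = 89.5; e = 88.5 − 89.5 = -1
m=110: ŷ = -10.5 + 110 = 99.5; e = 105.5 − 99.5 = 6
SSE = 25 + 25 + 36 + 16 + 1 + 36 + 4 + 1 + 36 = 180
s = √(180/7) = 5.07093
e/s = 6 / 5.07093 = 1.18

1.18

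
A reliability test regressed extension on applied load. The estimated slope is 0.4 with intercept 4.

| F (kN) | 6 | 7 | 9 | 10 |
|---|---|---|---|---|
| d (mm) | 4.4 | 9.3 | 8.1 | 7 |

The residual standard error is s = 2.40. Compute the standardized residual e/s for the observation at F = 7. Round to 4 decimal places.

ŷ = 4 + 0.4·7 = 6.8
e = 9.3 − 6.8 = 2.5
e/s = 2.5 / 2.40 = 1.0417

1.0417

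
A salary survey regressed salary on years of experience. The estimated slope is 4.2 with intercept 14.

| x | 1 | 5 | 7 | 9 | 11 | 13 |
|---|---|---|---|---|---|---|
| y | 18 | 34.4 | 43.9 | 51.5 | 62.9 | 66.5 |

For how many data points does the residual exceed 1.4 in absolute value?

2

x=1: ŷ = 14 + 4.2·1 = 18.2; r = 18 − 18.2 = -0.2
x=5: ŷ = 14 + 4.2·5 = 35; r = 34.4 − 35 = -0.6
x=7: ŷ = 14 + 4.2·7 = 43.4; r = 43.9 − 43.4 = 0.5
x=9: ŷ = 14 + 4.2·9 = 51.8; r = 51.5 − 51.8 = -0.3
x=11: ŷ = 14 + 4.2·11 = 60.2; r = 62.9 − 60.2 = 2.7
x=13: ŷ = 14 + 4.2·13 = 68.6; r = 66.5 − 68.6 = -2.1
|r| > 1.4: x=11 (|r|=2.7), x=13 (|r|=2.1) → 2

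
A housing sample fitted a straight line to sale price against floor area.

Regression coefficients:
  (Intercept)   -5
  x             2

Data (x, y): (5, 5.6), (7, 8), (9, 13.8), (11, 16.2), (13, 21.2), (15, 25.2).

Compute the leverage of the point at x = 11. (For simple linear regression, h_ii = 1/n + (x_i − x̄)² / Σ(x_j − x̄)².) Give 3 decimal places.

x̄ = (5 + 7 + 9 + 11 + 13 + 15)/6 = 10
Σ(x − x̄)² = 25 + 9 + 1 + 1 + 9 + 25 = 70
h = 1/6 + (1)²/70 = 0.166667 + 0.0142857 = 0.181

h = 0.181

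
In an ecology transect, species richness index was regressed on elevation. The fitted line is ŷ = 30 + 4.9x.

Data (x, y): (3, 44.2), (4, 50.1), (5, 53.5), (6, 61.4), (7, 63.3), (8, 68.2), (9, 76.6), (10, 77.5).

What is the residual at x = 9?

ŷ = 30 + 4.9·9 = 74.1
e = 76.6 − 74.1 = 2.5

e = 2.5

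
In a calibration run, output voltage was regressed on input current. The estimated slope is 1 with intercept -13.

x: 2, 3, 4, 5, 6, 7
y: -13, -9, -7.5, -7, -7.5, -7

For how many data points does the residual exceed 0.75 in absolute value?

x=2: ŷ = -13 + 2 = -11; r = -13 − (-11) = -2
x=3: ŷ = -13 + 3 = -10; r = -9 − (-10) = 1
x=4: ŷ = -13 + 4 = -9; r = -7.5 − (-9) = 1.5
x=5: ŷ = -13 + 5 = -8; r = -7 − (-8) = 1
x=6: ŷ = -13 + 6 = -7; r = -7.5 − (-7) = -0.5
x=7: ŷ = -13 + 7 = -6; r = -7 − (-6) = -1
|r| > 0.75: x=2 (|r|=2), x=3 (|r|=1), x=4 (|r|=1.5), x=5 (|r|=1), x=7 (|r|=1) → 5

5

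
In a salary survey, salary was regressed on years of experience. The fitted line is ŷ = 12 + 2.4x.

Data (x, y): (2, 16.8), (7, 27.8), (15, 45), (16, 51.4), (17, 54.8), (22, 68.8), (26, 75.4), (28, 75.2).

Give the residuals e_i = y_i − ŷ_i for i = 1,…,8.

0, -1, -3, 1, 2, 4, 1, -4

x=2: ŷ = 12 + 2.4·2 = 16.8; e = 16.8 − 16.8 = 0
x=7: ŷ = 12 + 2.4·7 = 28.8; e = 27.8 − 28.8 = -1
x=15: ŷ = 12 + 2.4·15 = 48; e = 45 − 48 = -3
x=16: ŷ = 12 + 2.4·16 = 50.4; e = 51.4 − 50.4 = 1
x=17: ŷ = 12 + 2.4·17 = 52.8; e = 54.8 − 52.8 = 2
x=22: ŷ = 12 + 2.4·22 = 64.8; e = 68.8 − 64.8 = 4
x=26: ŷ = 12 + 2.4·26 = 74.4; e = 75.4 − 74.4 = 1
x=28: ŷ = 12 + 2.4·28 = 79.2; e = 75.2 − 79.2 = -4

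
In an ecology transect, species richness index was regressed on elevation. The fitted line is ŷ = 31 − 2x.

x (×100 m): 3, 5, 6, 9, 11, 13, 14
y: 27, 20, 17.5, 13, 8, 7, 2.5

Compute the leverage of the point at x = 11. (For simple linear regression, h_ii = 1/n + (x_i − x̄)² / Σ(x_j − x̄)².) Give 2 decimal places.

h = 0.19

x̄ = (3 + 5 + 6 + 9 + 11 + 13 + 14)/7 = 8.71429
Σ(x − x̄)² = 32.6531 + 13.7959 + 7.36735 + 0.0816327 + 5.22449 + 18.3673 + 27.9388 = 105.429
h = 1/7 + (2.28571)²/105.429 = 0.142857 + 0.0495548 = 0.19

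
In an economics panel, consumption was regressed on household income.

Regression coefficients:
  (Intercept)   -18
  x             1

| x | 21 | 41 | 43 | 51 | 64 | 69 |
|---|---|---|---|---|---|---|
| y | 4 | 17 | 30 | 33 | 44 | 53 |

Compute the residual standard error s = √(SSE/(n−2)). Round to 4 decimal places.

x=21: ŷ = -18 + 21 = 3; r = 4 − 3 = 1
x=41: ŷ = -18 + 41 = 23; r = 17 − 23 = -6
x=43: ŷ = -18 + 43 = 25; r = 30 − 25 = 5
x=51: ŷ = -18 + 51 = 33; r = 33 − 33 = 0
x=64: ŷ = -18 + 64 = 46; r = 44 − 46 = -2
x=69: ŷ = -18 + 69 = 51; r = 53 − 51 = 2
SSE = 1 + 36 + 25 + 0 + 4 + 4 = 70
s = √(70/4) = √17.5 ≈ 4.1833

s = 4.1833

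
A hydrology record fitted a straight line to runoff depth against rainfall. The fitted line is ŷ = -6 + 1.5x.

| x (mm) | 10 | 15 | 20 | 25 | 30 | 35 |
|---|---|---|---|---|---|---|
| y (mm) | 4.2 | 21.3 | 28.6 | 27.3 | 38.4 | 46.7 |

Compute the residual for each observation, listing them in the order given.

-4.8, 4.8, 4.6, -4.2, -0.6, 0.2

x=10: ŷ = -6 + 1.5·10 = 9; e = 4.2 − 9 = -4.8
x=15: ŷ = -6 + 1.5·15 = 16.5; e = 21.3 − 16.5 = 4.8
x=20: ŷ = -6 + 1.5·20 = 24; e = 28.6 − 24 = 4.6
x=25: ŷ = -6 + 1.5·25 = 31.5; e = 27.3 − 31.5 = -4.2
x=30: ŷ = -6 + 1.5·30 = 39; e = 38.4 − 39 = -0.6
x=35: ŷ = -6 + 1.5·35 = 46.5; e = 46.7 − 46.5 = 0.2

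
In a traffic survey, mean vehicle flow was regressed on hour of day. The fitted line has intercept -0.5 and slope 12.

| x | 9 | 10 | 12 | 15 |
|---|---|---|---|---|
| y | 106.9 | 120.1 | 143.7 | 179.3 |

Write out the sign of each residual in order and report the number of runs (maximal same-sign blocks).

3 runs

x=9: ŷ = -0.5 + 12·9 = 107.5; r = 106.9 − 107.5 = -0.6
x=10: ŷ = -0.5 + 12·10 = 119.5; r = 120.1 − 119.5 = 0.6
x=12: ŷ = -0.5 + 12·12 = 143.5; r = 143.7 − 143.5 = 0.2
x=15: ŷ = -0.5 + 12·15 = 179.5; r = 179.3 − 179.5 = -0.2
Signs: − + + −
Runs: −×1, +×2, −×1 → 3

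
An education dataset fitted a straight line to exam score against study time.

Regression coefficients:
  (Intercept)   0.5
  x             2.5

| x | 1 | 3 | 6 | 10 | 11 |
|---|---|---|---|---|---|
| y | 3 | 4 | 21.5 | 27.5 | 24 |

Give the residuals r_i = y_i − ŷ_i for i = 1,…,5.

x=1: ŷ = 0.5 + 2.5·1 = 3; r = 3 − 3 = 0
x=3: ŷ = 0.5 + 2.5·3 = 8; r = 4 − 8 = -4
x=6: ŷ = 0.5 + 2.5·6 = 15.5; r = 21.5 − 15.5 = 6
x=10: ŷ = 0.5 + 2.5·10 = 25.5; r = 27.5 − 25.5 = 2
x=11: ŷ = 0.5 + 2.5·11 = 28; r = 24 − 28 = -4

0, -4, 6, 2, -4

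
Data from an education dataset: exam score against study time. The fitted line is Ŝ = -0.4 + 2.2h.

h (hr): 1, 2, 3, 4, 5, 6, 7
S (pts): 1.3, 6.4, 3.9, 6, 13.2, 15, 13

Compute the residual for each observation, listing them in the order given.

-0.5, 2.4, -2.3, -2.4, 2.6, 2.2, -2

h=1: Ŝ = -0.4 + 2.2·1 = 1.8; r = 1.3 − 1.8 = -0.5
h=2: Ŝ = -0.4 + 2.2·2 = 4; r = 6.4 − 4 = 2.4
h=3: Ŝ = -0.4 + 2.2·3 = 6.2; r = 3.9 − 6.2 = -2.3
h=4: Ŝ = -0.4 + 2.2·4 = 8.4; r = 6 − 8.4 = -2.4
h=5: Ŝ = -0.4 + 2.2·5 = 10.6; r = 13.2 − 10.6 = 2.6
h=6: Ŝ = -0.4 + 2.2·6 = 12.8; r = 15 − 12.8 = 2.2
h=7: Ŝ = -0.4 + 2.2·7 = 15; r = 13 − 15 = -2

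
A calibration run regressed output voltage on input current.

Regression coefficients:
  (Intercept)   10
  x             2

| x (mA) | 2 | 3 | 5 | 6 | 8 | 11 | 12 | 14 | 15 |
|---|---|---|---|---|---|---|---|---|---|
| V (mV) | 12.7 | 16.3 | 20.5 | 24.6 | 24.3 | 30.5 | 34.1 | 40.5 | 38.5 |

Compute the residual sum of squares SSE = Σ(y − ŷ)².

SSE = 22.44

x=2: ŷ = 10 + 2·2 = 14; e = 12.7 − 14 = -1.3
x=3: ŷ = 10 + 2·3 = 16; e = 16.3 − 16 = 0.3
x=5: ŷ = 10 + 2·5 = 20; e = 20.5 − 20 = 0.5
x=6: ŷ = 10 + 2·6 = 22; e = 24.6 − 22 = 2.6
x=8: ŷ = 10 + 2·8 = 26; e = 24.3 − 26 = -1.7
x=11: ŷ = 10 + 2·11 = 32; e = 30.5 − 32 = -1.5
x=12: ŷ = 10 + 2·12 = 34; e = 34.1 − 34 = 0.1
x=14: ŷ = 10 + 2·14 = 38; e = 40.5 − 38 = 2.5
x=15: ŷ = 10 + 2·15 = 40; e = 38.5 − 40 = -1.5
SSE = 1.69 + 0.09 + 0.25 + 6.76 + 2.89 + 2.25 + 0.01 + 6.25 + 2.25 = 22.44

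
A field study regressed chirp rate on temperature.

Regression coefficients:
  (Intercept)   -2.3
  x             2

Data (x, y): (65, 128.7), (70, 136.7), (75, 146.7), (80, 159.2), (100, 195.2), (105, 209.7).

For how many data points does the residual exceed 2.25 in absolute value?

1

x=65: ŷ = -2.3 + 2·65 = 127.7; r = 128.7 − 127.7 = 1
x=70: ŷ = -2.3 + 2·70 = 137.7; r = 136.7 − 137.7 = -1
x=75: ŷ = -2.3 + 2·75 = 147.7; r = 146.7 − 147.7 = -1
x=80: ŷ = -2.3 + 2·80 = 157.7; r = 159.2 − 157.7 = 1.5
x=100: ŷ = -2.3 + 2·100 = 197.7; r = 195.2 − 197.7 = -2.5
x=105: ŷ = -2.3 + 2·105 = 207.7; r = 209.7 − 207.7 = 2
|r| > 2.25: x=100 (|r|=2.5) → 1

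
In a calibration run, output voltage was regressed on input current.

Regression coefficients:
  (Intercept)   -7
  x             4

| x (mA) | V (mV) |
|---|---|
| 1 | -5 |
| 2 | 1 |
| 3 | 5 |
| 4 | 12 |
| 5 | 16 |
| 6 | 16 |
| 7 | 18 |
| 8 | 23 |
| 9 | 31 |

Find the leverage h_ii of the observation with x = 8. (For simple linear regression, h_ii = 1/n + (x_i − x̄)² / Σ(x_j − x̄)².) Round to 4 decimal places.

x̄ = (1 + 2 + 3 + 4 + 5 + 6 + 7 + 8 + 9)/9 = 5
Σ(x − x̄)² = 16 + 9 + 4 + 1 + 0 + 1 + 4 + 9 + 16 = 60
h = 1/9 + (3)²/60 = 0.111111 + 0.15 = 0.2611

h = 0.2611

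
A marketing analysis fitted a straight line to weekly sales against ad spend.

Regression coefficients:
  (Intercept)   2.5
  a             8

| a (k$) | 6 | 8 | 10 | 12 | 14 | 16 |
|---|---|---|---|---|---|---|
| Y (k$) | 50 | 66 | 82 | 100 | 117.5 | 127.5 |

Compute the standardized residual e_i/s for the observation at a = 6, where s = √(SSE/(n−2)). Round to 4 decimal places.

-0.2182

a=6: ŷ = 2.5 + 8·6 = 50.5; e = 50 − 50.5 = -0.5
a=8: ŷ = 2.5 + 8·8 = 66.5; e = 66 − 66.5 = -0.5
a=10: ŷ = 2.5 + 8·10 = 82.5; e = 82 − 82.5 = -0.5
a=12: ŷ = 2.5 + 8·12 = 98.5; e = 100 − 98.5 = 1.5
a=14: ŷ = 2.5 + 8·14 = 114.5; e = 117.5 − 114.5 = 3
a=16: ŷ = 2.5 + 8·16 = 130.5; e = 127.5 − 130.5 = -3
SSE = 0.25 + 0.25 + 0.25 + 2.25 + 9 + 9 = 21
s = √(21/4) = 2.29129
e/s = -0.5 / 2.29129 = -0.2182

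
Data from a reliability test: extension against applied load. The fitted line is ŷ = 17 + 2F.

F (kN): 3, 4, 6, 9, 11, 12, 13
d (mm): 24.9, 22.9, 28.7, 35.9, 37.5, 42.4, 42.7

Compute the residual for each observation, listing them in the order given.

1.9, -2.1, -0.3, 0.9, -1.5, 1.4, -0.3

F=3: ŷ = 17 + 2·3 = 23; e = 24.9 − 23 = 1.9
F=4: ŷ = 17 + 2·4 = 25; e = 22.9 − 25 = -2.1
F=6: ŷ = 17 + 2·6 = 29; e = 28.7 − 29 = -0.3
F=9: ŷ = 17 + 2·9 = 35; e = 35.9 − 35 = 0.9
F=11: ŷ = 17 + 2·11 = 39; e = 37.5 − 39 = -1.5
F=12: ŷ = 17 + 2·12 = 41; e = 42.4 − 41 = 1.4
F=13: ŷ = 17 + 2·13 = 43; e = 42.7 − 43 = -0.3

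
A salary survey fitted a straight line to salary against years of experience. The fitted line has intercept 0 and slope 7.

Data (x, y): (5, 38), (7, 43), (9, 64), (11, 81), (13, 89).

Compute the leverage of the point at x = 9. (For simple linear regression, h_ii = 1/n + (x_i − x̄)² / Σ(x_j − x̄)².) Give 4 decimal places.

x̄ = (5 + 7 + 9 + 11 + 13)/5 = 9
Σ(x − x̄)² = 16 + 4 + 0 + 4 + 16 = 40
h = 1/5 + (0)²/40 = 0.2 + 0 = 0.2000

h = 0.2000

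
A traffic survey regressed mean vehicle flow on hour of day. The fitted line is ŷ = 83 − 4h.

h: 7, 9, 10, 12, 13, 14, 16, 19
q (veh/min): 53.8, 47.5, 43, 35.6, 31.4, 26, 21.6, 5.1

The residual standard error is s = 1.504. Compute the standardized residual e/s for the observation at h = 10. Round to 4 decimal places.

ŷ = 83 − 4·10 = 43
e = 43 − 43 = 0
e/s = 0 / 1.504 = 0.0000

0.0000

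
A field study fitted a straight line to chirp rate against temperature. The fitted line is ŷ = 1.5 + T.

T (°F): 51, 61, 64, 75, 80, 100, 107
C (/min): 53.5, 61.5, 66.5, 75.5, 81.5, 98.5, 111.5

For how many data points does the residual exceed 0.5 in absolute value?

T=51: ŷ = 1.5 + 51 = 52.5; e = 53.5 − 52.5 = 1
T=61: ŷ = 1.5 + 61 = 62.5; e = 61.5 − 62.5 = -1
T=64: ŷ = 1.5 + 64 = 65.5; e = 66.5 − 65.5 = 1
T=75: ŷ = 1.5 + 75 = 76.5; e = 75.5 − 76.5 = -1
T=80: ŷ = 1.5 + 80 = 81.5; e = 81.5 − 81.5 = 0
T=100: ŷ = 1.5 + 100 = 101.5; e = 98.5 − 101.5 = -3
T=107: ŷ = 1.5 + 107 = 108.5; e = 111.5 − 108.5 = 3
|e| > 0.5: T=51 (|e|=1), T=61 (|e|=1), T=64 (|e|=1), T=75 (|e|=1), T=100 (|e|=3), T=107 (|e|=3) → 6

6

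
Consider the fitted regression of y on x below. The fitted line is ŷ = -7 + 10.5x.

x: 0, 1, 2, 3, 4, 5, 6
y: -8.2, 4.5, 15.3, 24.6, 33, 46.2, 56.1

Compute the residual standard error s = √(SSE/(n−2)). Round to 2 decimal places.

x=0: ŷ = -7 + 10.5·0 = -7; e = -8.2 − (-7) = -1.2
x=1: ŷ = -7 + 10.5·1 = 3.5; e = 4.5 − 3.5 = 1
x=2: ŷ = -7 + 10.5·2 = 14; e = 15.3 − 14 = 1.3
x=3: ŷ = -7 + 10.5·3 = 24.5; e = 24.6 − 24.5 = 0.1
x=4: ŷ = -7 + 10.5·4 = 35; e = 33 − 35 = -2
x=5: ŷ = -7 + 10.5·5 = 45.5; e = 46.2 − 45.5 = 0.7
x=6: ŷ = -7 + 10.5·6 = 56; e = 56.1 − 56 = 0.1
SSE = 1.44 + 1 + 1.69 + 0.01 + 4 + 0.49 + 0.01 = 8.64
s = √(8.64/5) = √1.728 ≈ 1.31

s = 1.31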